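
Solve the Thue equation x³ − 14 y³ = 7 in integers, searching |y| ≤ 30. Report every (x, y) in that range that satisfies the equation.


The equation is x³ - 14y³ = 7. For fixed y, x³ = 14·y³ + 7, so a solution requires the RHS to be a perfect cube.
Strategy: iterate y from -30 to 30, compute RHS = 14·y³ + 7, and check whether it is a (positive or negative) perfect cube.
Check small values of y:
  y = 0: RHS = 7 is not a perfect cube.
  y = 1: RHS = 21 is not a perfect cube.
  y = -1: RHS = -7 is not a perfect cube.
  y = 2: RHS = 119 is not a perfect cube.
  y = -2: RHS = -105 is not a perfect cube.
  y = 3: RHS = 385 is not a perfect cube.
  y = -3: RHS = -371 is not a perfect cube.
Continuing the search up to |y| = 30 finds no solutions either.
No (x, y) in the scanned range satisfies the equation.

No integer solutions with |y| ≤ 30.


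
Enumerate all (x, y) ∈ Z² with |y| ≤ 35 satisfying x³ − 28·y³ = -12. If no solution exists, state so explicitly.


The equation is x³ - 28y³ = -12. For fixed y, x³ = 28·y³ − 12, so a solution requires the RHS to be a perfect cube.
Strategy: iterate y from -35 to 35, compute RHS = 28·y³ − 12, and check whether it is a (positive or negative) perfect cube.
Check small values of y:
  y = 0: RHS = -12 is not a perfect cube.
  y = 1: RHS = 16 is not a perfect cube.
  y = -1: RHS = -40 is not a perfect cube.
  y = 2: RHS = 212 is not a perfect cube.
  y = -2: RHS = -236 is not a perfect cube.
  y = 3: RHS = 744 is not a perfect cube.
  y = -3: RHS = -768 is not a perfect cube.
Continuing the search up to |y| = 35 finds no solutions either.
No (x, y) in the scanned range satisfies the equation.

No integer solutions with |y| ≤ 35.


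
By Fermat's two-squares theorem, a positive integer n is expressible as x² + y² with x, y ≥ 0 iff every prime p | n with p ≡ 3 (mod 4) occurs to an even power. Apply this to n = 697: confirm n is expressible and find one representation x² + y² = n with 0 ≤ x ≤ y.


Step 1: Factor n = 697 = 17 · 41.
Step 2: Check the mod-4 condition on each prime factor: 17 ≡ 1 (mod 4), exponent 1; 41 ≡ 1 (mod 4), exponent 1.
All primes ≡ 3 (mod 4) appear to even exponent (or don't appear), so by the two-squares theorem n IS expressible as a sum of two squares.
Step 3: Build a representation. Here n = 17 · 41 is a product of primes ≡ 1 (mod 4). Each prime p ≡ 1 (mod 4) is itself a sum of two squares; find a² by testing p − a² for a perfect square:
  17: 17 − 1² = 16 = 4² ⇒ 17 = 1² + 4².
  41: 41 − 1² = 40, 41 − 2² = 37, 41 − 3² = 32, 41 − 4² = 25 = 5² ⇒ 41 = 4² + 5².
  Combine using the Brahmagupta–Fibonacci identity (a² + b²)(c² + d²) = (ac − bd)² + (ad + bc)² = (ac + bd)² + (ad − bc)²:
  17 · 41 = 697: from (1² + 4²)(4² + 5²), take (1·4 − 4·5, 1·5 + 4·4) = (4 − 20, 5 + 16) = (-16, 21); dropping signs (only squares matter) gives (16, 21); check 16² + 21² = 256 + 441 = 697 ✓.
Step 4: Order so x ≤ y and verify: 16² + 21² = 256 + 441 = 697 = n. ✓

n = 697 = 16² + 21² (one valid representation with x ≤ y).


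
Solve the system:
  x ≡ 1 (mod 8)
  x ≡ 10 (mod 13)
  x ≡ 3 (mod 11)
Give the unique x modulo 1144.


Moduli 8, 13, 11 are pairwise coprime; by CRT there is a unique solution modulo M = 8 · 13 · 11 = 1144.
Solve pairwise, accumulating the modulus:
  Start with x ≡ 1 (mod 8).
  Combine with x ≡ 10 (mod 13): since gcd(8, 13) = 1, we get a unique residue mod 104.
    Write x = 1 + 8·t and substitute into x ≡ 10 (mod 13): 8·t ≡ 10 − 1 = 9 (mod 13).
    The inverse of 8 mod 13 is 5 (since 8·5 = 40 = 3·13 + 1), so t ≡ 5·9 = 45 ≡ 6 (mod 13).
    Then x = 1 + 8·6 = 49, valid modulo lcm(8, 13) = 104: x ≡ 49 (mod 104).
  Combine with x ≡ 3 (mod 11): since gcd(104, 11) = 1, we get a unique residue mod 1144.
    Write x = 49 + 104·t and substitute into x ≡ 3 (mod 11): 104·t ≡ 3 − 49 = -46 (mod 11).
    Reduce coefficients mod 11: 5·t ≡ 9 (mod 11).
    The inverse of 5 mod 11 is 9 (since 5·9 = 45 = 4·11 + 1), so t ≡ 9·9 = 81 ≡ 4 (mod 11).
    Then x = 49 + 104·4 = 465, valid modulo lcm(104, 11) = 1144: x ≡ 465 (mod 1144).
Verify: 465 mod 8 = 1 ✓, 465 mod 13 = 10 ✓, 465 mod 11 = 3 ✓.

x ≡ 465 (mod 1144).


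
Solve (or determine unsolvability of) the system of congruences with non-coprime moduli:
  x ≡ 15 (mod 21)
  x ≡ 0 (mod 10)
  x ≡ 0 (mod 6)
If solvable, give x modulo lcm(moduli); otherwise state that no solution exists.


Moduli 21, 10, 6 are not pairwise coprime, so CRT works modulo lcm(m_i) when all pairwise compatibility conditions hold.
Pairwise compatibility: gcd(m_i, m_j) must divide a_i - a_j for every pair.
Merge one congruence at a time:
  Start: x ≡ 15 (mod 21).
  Combine with x ≡ 0 (mod 10): gcd(21, 10) = 1; 0 - 15 = -15, which IS divisible by 1, so compatible.
    Write x = 15 + 21·t and substitute into x ≡ 0 (mod 10): 21·t ≡ 0 − 15 = -15 (mod 10).
    Reduce coefficients mod 10: 1·t ≡ 5 (mod 10).
    So t ≡ 5 (mod 10).
    Then x = 15 + 21·5 = 120, valid modulo lcm(21, 10) = 210: x ≡ 120 (mod 210).
  Combine with x ≡ 0 (mod 6): gcd(210, 6) = 6; 0 - 120 = -120, which IS divisible by 6, so compatible.
    Write x = 120 + 210·t and substitute into x ≡ 0 (mod 6): 210·t ≡ 0 − 120 = -120 (mod 6).
    Divide the congruence (and modulus) by g = 6: 35·t ≡ -20 (mod 1).
    Modulo 1 every t works; take t = 0.
    Then x = 120 + 210·0 = 120, valid modulo lcm(210, 6) = 210: x ≡ 120 (mod 210).
Verify: 120 mod 21 = 15, 120 mod 10 = 0, 120 mod 6 = 0.

x ≡ 120 (mod 210).


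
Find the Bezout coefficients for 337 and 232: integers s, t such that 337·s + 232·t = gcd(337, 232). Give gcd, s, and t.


Euclidean algorithm on (337, 232) — divide until remainder is 0:
  337 = 1 · 232 + 105
  232 = 2 · 105 + 22
  105 = 4 · 22 + 17
  22 = 1 · 17 + 5
  17 = 3 · 5 + 2
  5 = 2 · 2 + 1
  2 = 2 · 1 + 0
gcd(337, 232) = 1.
Track Bezout coefficients alongside the remainders: start with r₀ = 337 = a·1 + b·0 (s = 1, t = 0) and r₁ = 232 = a·0 + b·1 (s = 0, t = 1); each new remainder r_{k+1} = r_{k-1} − q_k·r_k inherits s_{k+1} = s_{k-1} − q_k·s_k, t_{k+1} = t_{k-1} − q_k·t_k, so r_k = a·s_k + b·t_k at every step:
  q = 1: r = 105, s = 1 − 1·0 = 1, t = 0 − 1·1 = -1  (check: 337·1 + 232·(-1) = 105)
  q = 2: r = 22, s = 0 − 2·1 = -2, t = 1 − 2·(-1) = 3  (check: 337·(-2) + 232·3 = 22)
  q = 4: r = 17, s = 1 − 4·(-2) = 9, t = -1 − 4·3 = -13  (check: 337·9 + 232·(-13) = 17)
  q = 1: r = 5, s = -2 − 1·9 = -11, t = 3 − 1·(-13) = 16  (check: 337·(-11) + 232·16 = 5)
  q = 3: r = 2, s = 9 − 3·(-11) = 42, t = -13 − 3·16 = -61  (check: 337·42 + 232·(-61) = 2)
  q = 2: r = 1, s = -11 − 2·42 = -95, t = 16 − 2·(-61) = 138  (check: 337·(-95) + 232·138 = 1)
The row with r = 1 (the gcd) gives the Bezout coefficients s = -95, t = 138.
Result: 337 · (-95) + 232 · (138) = 1.

gcd(337, 232) = 1; s = -95, t = 138 (check: 337·(-95) + 232·138 = 1).


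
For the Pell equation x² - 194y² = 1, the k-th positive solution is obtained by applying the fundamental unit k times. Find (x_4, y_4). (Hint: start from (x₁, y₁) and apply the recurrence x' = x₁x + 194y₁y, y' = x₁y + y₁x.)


Step 1: Find the fundamental solution (x₁, y₁) of x² - 194y² = 1.
  Expand √194 as a continued fraction. a₀ = ⌊√194⌋ = 13; iterate m_{k+1} = d_k·a_k − m_k, d_{k+1} = (194 − m_{k+1}²)/d_k, a_{k+1} = ⌊(a₀ + m_{k+1})/d_{k+1}⌋ (starting m₀ = 0, d₀ = 1), with convergents p_k = a_k·p_{k-1} + p_{k-2}, q_k = a_k·q_{k-1} + q_{k-2} (p₋₁ = 1, q₋₁ = 0):
  k = 0: a₀ = 13; p₀/q₀ = 13/1; p₀² − 194·q₀² = 169 − 194 = -25.
  k = 1: m = 13, d = 25, a = ⌊(13 + 13)/25⌋ = 1; p/q = (1·13 + 1)/(1·1 + 0) = 14/1; p² − 194·q² = 196 − 194 = 2.
  k = 2: m = 12, d = 2, a = ⌊(13 + 12)/2⌋ = 12; p/q = (12·14 + 13)/(12·1 + 1) = 181/13; p² − 194·q² = 32761 − 32786 = -25.
  k = 3: m = 12, d = 25, a = ⌊(13 + 12)/25⌋ = 1; p/q = (1·181 + 14)/(1·13 + 1) = 195/14; p² − 194·q² = 38025 − 38024 = 1.
  The first convergent with p² − 194·q² = 1 gives the fundamental solution (x₁, y₁) = (195, 14).
Step 2: Apply the recurrence (x_{n+1}, y_{n+1}) = (x₁x_n + 194y₁y_n, x₁y_n + y₁x_n) repeatedly.
  From (x_1, y_1) = (195, 14): x_2 = 195·195 + 194·14·14 = 76049; y_2 = 195·14 + 14·195 = 5460.
  From (x_2, y_2) = (76049, 5460): x_3 = 195·76049 + 194·14·5460 = 29658915; y_3 = 195·5460 + 14·76049 = 2129386.
  From (x_3, y_3) = (29658915, 2129386): x_4 = 195·29658915 + 194·14·2129386 = 11566900801; y_4 = 195·2129386 + 14·29658915 = 830455080.
Step 3: Verify x_4² - 194·y_4² = 133793194140174441601 - 133793194140174441600 = 1 (should be 1). ✓

(x_1, y_1) = (195, 14); (x_4, y_4) = (11566900801, 830455080).


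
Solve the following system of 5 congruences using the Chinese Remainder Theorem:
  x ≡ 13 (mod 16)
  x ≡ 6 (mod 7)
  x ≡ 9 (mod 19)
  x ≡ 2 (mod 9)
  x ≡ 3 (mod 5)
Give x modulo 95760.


Product of moduli M = 16 · 7 · 19 · 9 · 5 = 95760.
Merge one congruence at a time:
  Start: x ≡ 13 (mod 16).
  Combine with x ≡ 6 (mod 7); new modulus lcm = 112.
    Write x = 13 + 16·t and substitute into x ≡ 6 (mod 7): 16·t ≡ 6 − 13 = -7 (mod 7).
    Reduce coefficients mod 7: 2·t ≡ 0 (mod 7).
    The inverse of 2 mod 7 is 4 (since 2·4 = 8 = 1·7 + 1), so t ≡ 4·0 = 0 ≡ 0 (mod 7).
    Then x = 13 + 16·0 = 13, valid modulo lcm(16, 7) = 112: x ≡ 13 (mod 112).
  Combine with x ≡ 9 (mod 19); new modulus lcm = 2128.
    Write x = 13 + 112·t and substitute into x ≡ 9 (mod 19): 112·t ≡ 9 − 13 = -4 (mod 19).
    Reduce coefficients mod 19: 17·t ≡ 15 (mod 19).
    The inverse of 17 mod 19 is 9 (since 17·9 = 153 = 8·19 + 1), so t ≡ 9·15 = 135 ≡ 2 (mod 19).
    Then x = 13 + 112·2 = 237, valid modulo lcm(112, 19) = 2128: x ≡ 237 (mod 2128).
  Combine with x ≡ 2 (mod 9); new modulus lcm = 19152.
    Write x = 237 + 2128·t and substitute into x ≡ 2 (mod 9): 2128·t ≡ 2 − 237 = -235 (mod 9).
    Reduce coefficients mod 9: 4·t ≡ 8 (mod 9).
    The inverse of 4 mod 9 is 7 (since 4·7 = 28 = 3·9 + 1), so t ≡ 7·8 = 56 ≡ 2 (mod 9).
    Then x = 237 + 2128·2 = 4493, valid modulo lcm(2128, 9) = 19152: x ≡ 4493 (mod 19152).
  Combine with x ≡ 3 (mod 5); new modulus lcm = 95760.
    Write x = 4493 + 19152·t and substitute into x ≡ 3 (mod 5): 19152·t ≡ 3 − 4493 = -4490 (mod 5).
    Reduce coefficients mod 5: 2·t ≡ 0 (mod 5).
    The inverse of 2 mod 5 is 3 (since 2·3 = 6 = 1·5 + 1), so t ≡ 3·0 = 0 ≡ 0 (mod 5).
    Then x = 4493 + 19152·0 = 4493, valid modulo lcm(19152, 5) = 95760: x ≡ 4493 (mod 95760).
Verify against each original: 4493 mod 16 = 13, 4493 mod 7 = 6, 4493 mod 19 = 9, 4493 mod 9 = 2, 4493 mod 5 = 3.

x ≡ 4493 (mod 95760).


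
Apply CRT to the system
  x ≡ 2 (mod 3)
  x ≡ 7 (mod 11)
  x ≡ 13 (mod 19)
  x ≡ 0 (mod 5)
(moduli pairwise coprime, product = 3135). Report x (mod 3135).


Product of moduli M = 3 · 11 · 19 · 5 = 3135.
Merge one congruence at a time:
  Start: x ≡ 2 (mod 3).
  Combine with x ≡ 7 (mod 11); new modulus lcm = 33.
    Write x = 2 + 3·t and substitute into x ≡ 7 (mod 11): 3·t ≡ 7 − 2 = 5 (mod 11).
    The inverse of 3 mod 11 is 4 (since 3·4 = 12 = 1·11 + 1), so t ≡ 4·5 = 20 ≡ 9 (mod 11).
    Then x = 2 + 3·9 = 29, valid modulo lcm(3, 11) = 33: x ≡ 29 (mod 33).
  Combine with x ≡ 13 (mod 19); new modulus lcm = 627.
    Write x = 29 + 33·t and substitute into x ≡ 13 (mod 19): 33·t ≡ 13 − 29 = -16 (mod 19).
    Reduce coefficients mod 19: 14·t ≡ 3 (mod 19).
    The inverse of 14 mod 19 is 15 (since 14·15 = 210 = 11·19 + 1), so t ≡ 15·3 = 45 ≡ 7 (mod 19).
    Then x = 29 + 33·7 = 260, valid modulo lcm(33, 19) = 627: x ≡ 260 (mod 627).
  Combine with x ≡ 0 (mod 5); new modulus lcm = 3135.
    Write x = 260 + 627·t and substitute into x ≡ 0 (mod 5): 627·t ≡ 0 − 260 = -260 (mod 5).
    Reduce coefficients mod 5: 2·t ≡ 0 (mod 5).
    The inverse of 2 mod 5 is 3 (since 2·3 = 6 = 1·5 + 1), so t ≡ 3·0 = 0 ≡ 0 (mod 5).
    Then x = 260 + 627·0 = 260, valid modulo lcm(627, 5) = 3135: x ≡ 260 (mod 3135).
Verify against each original: 260 mod 3 = 2, 260 mod 11 = 7, 260 mod 19 = 13, 260 mod 5 = 0.

x ≡ 260 (mod 3135).


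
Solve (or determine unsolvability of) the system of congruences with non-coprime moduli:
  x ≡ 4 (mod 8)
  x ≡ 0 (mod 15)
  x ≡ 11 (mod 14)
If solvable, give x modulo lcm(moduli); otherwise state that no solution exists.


Moduli 8, 15, 14 are not pairwise coprime, so CRT works modulo lcm(m_i) when all pairwise compatibility conditions hold.
Pairwise compatibility: gcd(m_i, m_j) must divide a_i - a_j for every pair.
Merge one congruence at a time:
  Start: x ≡ 4 (mod 8).
  Combine with x ≡ 0 (mod 15): gcd(8, 15) = 1; 0 - 4 = -4, which IS divisible by 1, so compatible.
    Write x = 4 + 8·t and substitute into x ≡ 0 (mod 15): 8·t ≡ 0 − 4 = -4 (mod 15).
    Reduce coefficients mod 15: 8·t ≡ 11 (mod 15).
    The inverse of 8 mod 15 is 2 (since 8·2 = 16 = 1·15 + 1), so t ≡ 2·11 = 22 ≡ 7 (mod 15).
    Then x = 4 + 8·7 = 60, valid modulo lcm(8, 15) = 120: x ≡ 60 (mod 120).
  Combine with x ≡ 11 (mod 14): gcd(120, 14) = 2, and 11 - 60 = -49 is NOT divisible by 2.
    ⇒ system is inconsistent (no integer solution).

No solution (the system is inconsistent).


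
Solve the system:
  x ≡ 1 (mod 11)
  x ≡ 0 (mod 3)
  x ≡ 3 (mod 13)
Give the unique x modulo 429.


Moduli 11, 3, 13 are pairwise coprime; by CRT there is a unique solution modulo M = 11 · 3 · 13 = 429.
Solve pairwise, accumulating the modulus:
  Start with x ≡ 1 (mod 11).
  Combine with x ≡ 0 (mod 3): since gcd(11, 3) = 1, we get a unique residue mod 33.
    Write x = 1 + 11·t and substitute into x ≡ 0 (mod 3): 11·t ≡ 0 − 1 = -1 (mod 3).
    Reduce coefficients mod 3: 2·t ≡ 2 (mod 3).
    The inverse of 2 mod 3 is 2 (since 2·2 = 4 = 1·3 + 1), so t ≡ 2·2 = 4 ≡ 1 (mod 3).
    Then x = 1 + 11·1 = 12, valid modulo lcm(11, 3) = 33: x ≡ 12 (mod 33).
  Combine with x ≡ 3 (mod 13): since gcd(33, 13) = 1, we get a unique residue mod 429.
    Write x = 12 + 33·t and substitute into x ≡ 3 (mod 13): 33·t ≡ 3 − 12 = -9 (mod 13).
    Reduce coefficients mod 13: 7·t ≡ 4 (mod 13).
    The inverse of 7 mod 13 is 2 (since 7·2 = 14 = 1·13 + 1), so t ≡ 2·4 = 8 ≡ 8 (mod 13).
    Then x = 12 + 33·8 = 276, valid modulo lcm(33, 13) = 429: x ≡ 276 (mod 429).
Verify: 276 mod 11 = 1 ✓, 276 mod 3 = 0 ✓, 276 mod 13 = 3 ✓.

x ≡ 276 (mod 429).


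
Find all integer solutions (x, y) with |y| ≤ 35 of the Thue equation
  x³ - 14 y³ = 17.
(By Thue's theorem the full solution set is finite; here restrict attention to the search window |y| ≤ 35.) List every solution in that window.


The equation is x³ - 14y³ = 17. For fixed y, x³ = 14·y³ + 17, so a solution requires the RHS to be a perfect cube.
Strategy: iterate y from -35 to 35, compute RHS = 14·y³ + 17, and check whether it is a (positive or negative) perfect cube.
Check small values of y:
  y = 0: RHS = 17 is not a perfect cube.
  y = 1: RHS = 31 is not a perfect cube.
  y = -1: RHS = 3 is not a perfect cube.
  y = 2: RHS = 129 is not a perfect cube.
  y = -2: RHS = -95 is not a perfect cube.
  y = 3: RHS = 395 is not a perfect cube.
  y = -3: RHS = -361 is not a perfect cube.
Continuing the search up to |y| = 35 finds no solutions either.
No (x, y) in the scanned range satisfies the equation.

No integer solutions with |y| ≤ 35.


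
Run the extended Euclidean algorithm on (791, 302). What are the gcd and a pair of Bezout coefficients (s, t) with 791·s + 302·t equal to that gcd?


Euclidean algorithm on (791, 302) — divide until remainder is 0:
  791 = 2 · 302 + 187
  302 = 1 · 187 + 115
  187 = 1 · 115 + 72
  115 = 1 · 72 + 43
  72 = 1 · 43 + 29
  43 = 1 · 29 + 14
  29 = 2 · 14 + 1
  14 = 14 · 1 + 0
gcd(791, 302) = 1.
Track Bezout coefficients alongside the remainders: start with r₀ = 791 = a·1 + b·0 (s = 1, t = 0) and r₁ = 302 = a·0 + b·1 (s = 0, t = 1); each new remainder r_{k+1} = r_{k-1} − q_k·r_k inherits s_{k+1} = s_{k-1} − q_k·s_k, t_{k+1} = t_{k-1} − q_k·t_k, so r_k = a·s_k + b·t_k at every step:
  q = 2: r = 187, s = 1 − 2·0 = 1, t = 0 − 2·1 = -2  (check: 791·1 + 302·(-2) = 187)
  q = 1: r = 115, s = 0 − 1·1 = -1, t = 1 − 1·(-2) = 3  (check: 791·(-1) + 302·3 = 115)
  q = 1: r = 72, s = 1 − 1·(-1) = 2, t = -2 − 1·3 = -5  (check: 791·2 + 302·(-5) = 72)
  q = 1: r = 43, s = -1 − 1·2 = -3, t = 3 − 1·(-5) = 8  (check: 791·(-3) + 302·8 = 43)
  q = 1: r = 29, s = 2 − 1·(-3) = 5, t = -5 − 1·8 = -13  (check: 791·5 + 302·(-13) = 29)
  q = 1: r = 14, s = -3 − 1·5 = -8, t = 8 − 1·(-13) = 21  (check: 791·(-8) + 302·21 = 14)
  q = 2: r = 1, s = 5 − 2·(-8) = 21, t = -13 − 2·21 = -55  (check: 791·21 + 302·(-55) = 1)
The row with r = 1 (the gcd) gives the Bezout coefficients s = 21, t = -55.
Result: 791 · (21) + 302 · (-55) = 1.

gcd(791, 302) = 1; s = 21, t = -55 (check: 791·21 + 302·(-55) = 1).


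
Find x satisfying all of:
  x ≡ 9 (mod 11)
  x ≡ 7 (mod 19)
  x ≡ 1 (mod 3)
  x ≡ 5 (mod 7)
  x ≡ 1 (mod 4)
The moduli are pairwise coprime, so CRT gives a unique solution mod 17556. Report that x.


Product of moduli M = 11 · 19 · 3 · 7 · 4 = 17556.
Merge one congruence at a time:
  Start: x ≡ 9 (mod 11).
  Combine with x ≡ 7 (mod 19); new modulus lcm = 209.
    Write x = 9 + 11·t and substitute into x ≡ 7 (mod 19): 11·t ≡ 7 − 9 = -2 (mod 19).
    Reduce coefficients mod 19: 11·t ≡ 17 (mod 19).
    The inverse of 11 mod 19 is 7 (since 11·7 = 77 = 4·19 + 1), so t ≡ 7·17 = 119 ≡ 5 (mod 19).
    Then x = 9 + 11·5 = 64, valid modulo lcm(11, 19) = 209: x ≡ 64 (mod 209).
  Combine with x ≡ 1 (mod 3); new modulus lcm = 627.
    Write x = 64 + 209·t and substitute into x ≡ 1 (mod 3): 209·t ≡ 1 − 64 = -63 (mod 3).
    Reduce coefficients mod 3: 2·t ≡ 0 (mod 3).
    The inverse of 2 mod 3 is 2 (since 2·2 = 4 = 1·3 + 1), so t ≡ 2·0 = 0 ≡ 0 (mod 3).
    Then x = 64 + 209·0 = 64, valid modulo lcm(209, 3) = 627: x ≡ 64 (mod 627).
  Combine with x ≡ 5 (mod 7); new modulus lcm = 4389.
    Write x = 64 + 627·t and substitute into x ≡ 5 (mod 7): 627·t ≡ 5 − 64 = -59 (mod 7).
    Reduce coefficients mod 7: 4·t ≡ 4 (mod 7).
    The inverse of 4 mod 7 is 2 (since 4·2 = 8 = 1·7 + 1), so t ≡ 2·4 = 8 ≡ 1 (mod 7).
    Then x = 64 + 627·1 = 691, valid modulo lcm(627, 7) = 4389: x ≡ 691 (mod 4389).
  Combine with x ≡ 1 (mod 4); new modulus lcm = 17556.
    Write x = 691 + 4389·t and substitute into x ≡ 1 (mod 4): 4389·t ≡ 1 − 691 = -690 (mod 4).
    Reduce coefficients mod 4: 1·t ≡ 2 (mod 4).
    So t ≡ 2 (mod 4).
    Then x = 691 + 4389·2 = 9469, valid modulo lcm(4389, 4) = 17556: x ≡ 9469 (mod 17556).
Verify against each original: 9469 mod 11 = 9, 9469 mod 19 = 7, 9469 mod 3 = 1, 9469 mod 7 = 5, 9469 mod 4 = 1.

x ≡ 9469 (mod 17556).


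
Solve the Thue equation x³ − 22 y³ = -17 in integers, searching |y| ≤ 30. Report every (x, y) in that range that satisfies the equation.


The equation is x³ - 22y³ = -17. For fixed y, x³ = 22·y³ − 17, so a solution requires the RHS to be a perfect cube.
Strategy: iterate y from -30 to 30, compute RHS = 22·y³ − 17, and check whether it is a (positive or negative) perfect cube.
Check small values of y:
  y = 0: RHS = -17 is not a perfect cube.
  y = 1: RHS = 5 is not a perfect cube.
  y = -1: RHS = -39 is not a perfect cube.
  y = 2: RHS = 159 is not a perfect cube.
  y = -2: RHS = -193 is not a perfect cube.
  y = 3: RHS = 577 is not a perfect cube.
  y = -3: RHS = -611 is not a perfect cube.
Continuing the search up to |y| = 30 finds no solutions either.
No (x, y) in the scanned range satisfies the equation.

No integer solutions with |y| ≤ 30.


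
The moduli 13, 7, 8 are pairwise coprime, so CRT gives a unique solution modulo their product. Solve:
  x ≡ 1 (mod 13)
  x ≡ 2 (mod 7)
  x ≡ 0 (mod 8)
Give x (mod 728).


Moduli 13, 7, 8 are pairwise coprime; by CRT there is a unique solution modulo M = 13 · 7 · 8 = 728.
Solve pairwise, accumulating the modulus:
  Start with x ≡ 1 (mod 13).
  Combine with x ≡ 2 (mod 7): since gcd(13, 7) = 1, we get a unique residue mod 91.
    Write x = 1 + 13·t and substitute into x ≡ 2 (mod 7): 13·t ≡ 2 − 1 = 1 (mod 7).
    Reduce coefficients mod 7: 6·t ≡ 1 (mod 7).
    The inverse of 6 mod 7 is 6 (since 6·6 = 36 = 5·7 + 1), so t ≡ 6·1 = 6 ≡ 6 (mod 7).
    Then x = 1 + 13·6 = 79, valid modulo lcm(13, 7) = 91: x ≡ 79 (mod 91).
  Combine with x ≡ 0 (mod 8): since gcd(91, 8) = 1, we get a unique residue mod 728.
    Write x = 79 + 91·t and substitute into x ≡ 0 (mod 8): 91·t ≡ 0 − 79 = -79 (mod 8).
    Reduce coefficients mod 8: 3·t ≡ 1 (mod 8).
    The inverse of 3 mod 8 is 3 (since 3·3 = 9 = 1·8 + 1), so t ≡ 3·1 = 3 ≡ 3 (mod 8).
    Then x = 79 + 91·3 = 352, valid modulo lcm(91, 8) = 728: x ≡ 352 (mod 728).
Verify: 352 mod 13 = 1 ✓, 352 mod 7 = 2 ✓, 352 mod 8 = 0 ✓.

x ≡ 352 (mod 728).


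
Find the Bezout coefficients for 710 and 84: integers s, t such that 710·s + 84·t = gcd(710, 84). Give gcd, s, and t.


Euclidean algorithm on (710, 84) — divide until remainder is 0:
  710 = 8 · 84 + 38
  84 = 2 · 38 + 8
  38 = 4 · 8 + 6
  8 = 1 · 6 + 2
  6 = 3 · 2 + 0
gcd(710, 84) = 2.
Track Bezout coefficients alongside the remainders: start with r₀ = 710 = a·1 + b·0 (s = 1, t = 0) and r₁ = 84 = a·0 + b·1 (s = 0, t = 1); each new remainder r_{k+1} = r_{k-1} − q_k·r_k inherits s_{k+1} = s_{k-1} − q_k·s_k, t_{k+1} = t_{k-1} − q_k·t_k, so r_k = a·s_k + b·t_k at every step:
  q = 8: r = 38, s = 1 − 8·0 = 1, t = 0 − 8·1 = -8  (check: 710·1 + 84·(-8) = 38)
  q = 2: r = 8, s = 0 − 2·1 = -2, t = 1 − 2·(-8) = 17  (check: 710·(-2) + 84·17 = 8)
  q = 4: r = 6, s = 1 − 4·(-2) = 9, t = -8 − 4·17 = -76  (check: 710·9 + 84·(-76) = 6)
  q = 1: r = 2, s = -2 − 1·9 = -11, t = 17 − 1·(-76) = 93  (check: 710·(-11) + 84·93 = 2)
The row with r = 2 (the gcd) gives the Bezout coefficients s = -11, t = 93.
Result: 710 · (-11) + 84 · (93) = 2.

gcd(710, 84) = 2; s = -11, t = 93 (check: 710·(-11) + 84·93 = 2).


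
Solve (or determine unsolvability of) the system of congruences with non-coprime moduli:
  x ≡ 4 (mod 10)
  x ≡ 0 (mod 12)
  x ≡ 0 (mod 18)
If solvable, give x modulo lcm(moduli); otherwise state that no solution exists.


Moduli 10, 12, 18 are not pairwise coprime, so CRT works modulo lcm(m_i) when all pairwise compatibility conditions hold.
Pairwise compatibility: gcd(m_i, m_j) must divide a_i - a_j for every pair.
Merge one congruence at a time:
  Start: x ≡ 4 (mod 10).
  Combine with x ≡ 0 (mod 12): gcd(10, 12) = 2; 0 - 4 = -4, which IS divisible by 2, so compatible.
    Write x = 4 + 10·t and substitute into x ≡ 0 (mod 12): 10·t ≡ 0 − 4 = -4 (mod 12).
    Divide the congruence (and modulus) by g = 2: 5·t ≡ -2 (mod 6).
    Reduce coefficients mod 6: 5·t ≡ 4 (mod 6).
    The inverse of 5 mod 6 is 5 (since 5·5 = 25 = 4·6 + 1), so t ≡ 5·4 = 20 ≡ 2 (mod 6).
    Then x = 4 + 10·2 = 24, valid modulo lcm(10, 12) = 60: x ≡ 24 (mod 60).
  Combine with x ≡ 0 (mod 18): gcd(60, 18) = 6; 0 - 24 = -24, which IS divisible by 6, so compatible.
    Write x = 24 + 60·t and substitute into x ≡ 0 (mod 18): 60·t ≡ 0 − 24 = -24 (mod 18).
    Divide the congruence (and modulus) by g = 6: 10·t ≡ -4 (mod 3).
    Reduce coefficients mod 3: 1·t ≡ 2 (mod 3).
    So t ≡ 2 (mod 3).
    Then x = 24 + 60·2 = 144, valid modulo lcm(60, 18) = 180: x ≡ 144 (mod 180).
Verify: 144 mod 10 = 4, 144 mod 12 = 0, 144 mod 18 = 0.

x ≡ 144 (mod 180).


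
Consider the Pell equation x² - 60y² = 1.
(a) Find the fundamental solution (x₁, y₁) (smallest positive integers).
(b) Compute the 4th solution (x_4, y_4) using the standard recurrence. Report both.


Step 1: Find the fundamental solution (x₁, y₁) of x² - 60y² = 1.
  Expand √60 as a continued fraction. a₀ = ⌊√60⌋ = 7; iterate m_{k+1} = d_k·a_k − m_k, d_{k+1} = (60 − m_{k+1}²)/d_k, a_{k+1} = ⌊(a₀ + m_{k+1})/d_{k+1}⌋ (starting m₀ = 0, d₀ = 1), with convergents p_k = a_k·p_{k-1} + p_{k-2}, q_k = a_k·q_{k-1} + q_{k-2} (p₋₁ = 1, q₋₁ = 0):
  k = 0: a₀ = 7; p₀/q₀ = 7/1; p₀² − 60·q₀² = 49 − 60 = -11.
  k = 1: m = 7, d = 11, a = ⌊(7 + 7)/11⌋ = 1; p/q = (1·7 + 1)/(1·1 + 0) = 8/1; p² − 60·q² = 64 − 60 = 4.
  k = 2: m = 4, d = 4, a = ⌊(7 + 4)/4⌋ = 2; p/q = (2·8 + 7)/(2·1 + 1) = 23/3; p² − 60·q² = 529 − 540 = -11.
  k = 3: m = 4, d = 11, a = ⌊(7 + 4)/11⌋ = 1; p/q = (1·23 + 8)/(1·3 + 1) = 31/4; p² − 60·q² = 961 − 960 = 1.
  The first convergent with p² − 60·q² = 1 gives the fundamental solution (x₁, y₁) = (31, 4).
Step 2: Apply the recurrence (x_{n+1}, y_{n+1}) = (x₁x_n + 60y₁y_n, x₁y_n + y₁x_n) repeatedly.
  From (x_1, y_1) = (31, 4): x_2 = 31·31 + 60·4·4 = 1921; y_2 = 31·4 + 4·31 = 248.
  From (x_2, y_2) = (1921, 248): x_3 = 31·1921 + 60·4·248 = 119071; y_3 = 31·248 + 4·1921 = 15372.
  From (x_3, y_3) = (119071, 15372): x_4 = 31·119071 + 60·4·15372 = 7380481; y_4 = 31·15372 + 4·119071 = 952816.
Step 3: Verify x_4² - 60·y_4² = 54471499791361 - 54471499791360 = 1 (should be 1). ✓

(x_1, y_1) = (31, 4); (x_4, y_4) = (7380481, 952816).


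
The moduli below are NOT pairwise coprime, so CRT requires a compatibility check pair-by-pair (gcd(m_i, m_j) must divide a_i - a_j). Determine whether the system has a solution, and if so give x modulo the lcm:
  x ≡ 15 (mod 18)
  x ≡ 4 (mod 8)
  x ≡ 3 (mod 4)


Moduli 18, 8, 4 are not pairwise coprime, so CRT works modulo lcm(m_i) when all pairwise compatibility conditions hold.
Pairwise compatibility: gcd(m_i, m_j) must divide a_i - a_j for every pair.
Merge one congruence at a time:
  Start: x ≡ 15 (mod 18).
  Combine with x ≡ 4 (mod 8): gcd(18, 8) = 2, and 4 - 15 = -11 is NOT divisible by 2.
    ⇒ system is inconsistent (no integer solution).

No solution (the system is inconsistent).


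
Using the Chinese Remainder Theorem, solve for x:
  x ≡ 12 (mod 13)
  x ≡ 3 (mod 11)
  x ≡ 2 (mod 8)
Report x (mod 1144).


Moduli 13, 11, 8 are pairwise coprime; by CRT there is a unique solution modulo M = 13 · 11 · 8 = 1144.
Solve pairwise, accumulating the modulus:
  Start with x ≡ 12 (mod 13).
  Combine with x ≡ 3 (mod 11): since gcd(13, 11) = 1, we get a unique residue mod 143.
    Write x = 12 + 13·t and substitute into x ≡ 3 (mod 11): 13·t ≡ 3 − 12 = -9 (mod 11).
    Reduce coefficients mod 11: 2·t ≡ 2 (mod 11).
    The inverse of 2 mod 11 is 6 (since 2·6 = 12 = 1·11 + 1), so t ≡ 6·2 = 12 ≡ 1 (mod 11).
    Then x = 12 + 13·1 = 25, valid modulo lcm(13, 11) = 143: x ≡ 25 (mod 143).
  Combine with x ≡ 2 (mod 8): since gcd(143, 8) = 1, we get a unique residue mod 1144.
    Write x = 25 + 143·t and substitute into x ≡ 2 (mod 8): 143·t ≡ 2 − 25 = -23 (mod 8).
    Reduce coefficients mod 8: 7·t ≡ 1 (mod 8).
    The inverse of 7 mod 8 is 7 (since 7·7 = 49 = 6·8 + 1), so t ≡ 7·1 = 7 ≡ 7 (mod 8).
    Then x = 25 + 143·7 = 1026, valid modulo lcm(143, 8) = 1144: x ≡ 1026 (mod 1144).
Verify: 1026 mod 13 = 12 ✓, 1026 mod 11 = 3 ✓, 1026 mod 8 = 2 ✓.

x ≡ 1026 (mod 1144).


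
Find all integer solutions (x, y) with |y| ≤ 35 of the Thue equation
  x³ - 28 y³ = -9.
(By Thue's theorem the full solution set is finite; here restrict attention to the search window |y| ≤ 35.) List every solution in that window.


The equation is x³ - 28y³ = -9. For fixed y, x³ = 28·y³ − 9, so a solution requires the RHS to be a perfect cube.
Strategy: iterate y from -35 to 35, compute RHS = 28·y³ − 9, and check whether it is a (positive or negative) perfect cube.
Check small values of y:
  y = 0: RHS = -9 is not a perfect cube.
  y = 1: RHS = 19 is not a perfect cube.
  y = -1: RHS = -37 is not a perfect cube.
  y = 2: RHS = 215 is not a perfect cube.
  y = -2: RHS = -233 is not a perfect cube.
  y = 3: RHS = 747 is not a perfect cube.
  y = -3: RHS = -765 is not a perfect cube.
Continuing the search up to |y| = 35 finds no solutions either.
No (x, y) in the scanned range satisfies the equation.

No integer solutions with |y| ≤ 35.


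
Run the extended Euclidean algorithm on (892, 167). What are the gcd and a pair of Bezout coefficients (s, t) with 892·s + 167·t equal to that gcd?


Euclidean algorithm on (892, 167) — divide until remainder is 0:
  892 = 5 · 167 + 57
  167 = 2 · 57 + 53
  57 = 1 · 53 + 4
  53 = 13 · 4 + 1
  4 = 4 · 1 + 0
gcd(892, 167) = 1.
Track Bezout coefficients alongside the remainders: start with r₀ = 892 = a·1 + b·0 (s = 1, t = 0) and r₁ = 167 = a·0 + b·1 (s = 0, t = 1); each new remainder r_{k+1} = r_{k-1} − q_k·r_k inherits s_{k+1} = s_{k-1} − q_k·s_k, t_{k+1} = t_{k-1} − q_k·t_k, so r_k = a·s_k + b·t_k at every step:
  q = 5: r = 57, s = 1 − 5·0 = 1, t = 0 − 5·1 = -5  (check: 892·1 + 167·(-5) = 57)
  q = 2: r = 53, s = 0 − 2·1 = -2, t = 1 − 2·(-5) = 11  (check: 892·(-2) + 167·11 = 53)
  q = 1: r = 4, s = 1 − 1·(-2) = 3, t = -5 − 1·11 = -16  (check: 892·3 + 167·(-16) = 4)
  q = 13: r = 1, s = -2 − 13·3 = -41, t = 11 − 13·(-16) = 219  (check: 892·(-41) + 167·219 = 1)
The row with r = 1 (the gcd) gives the Bezout coefficients s = -41, t = 219.
Result: 892 · (-41) + 167 · (219) = 1.

gcd(892, 167) = 1; s = -41, t = 219 (check: 892·(-41) + 167·219 = 1).


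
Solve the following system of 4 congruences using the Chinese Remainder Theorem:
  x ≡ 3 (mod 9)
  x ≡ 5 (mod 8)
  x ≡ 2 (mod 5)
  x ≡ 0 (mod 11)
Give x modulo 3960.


Product of moduli M = 9 · 8 · 5 · 11 = 3960.
Merge one congruence at a time:
  Start: x ≡ 3 (mod 9).
  Combine with x ≡ 5 (mod 8); new modulus lcm = 72.
    Write x = 3 + 9·t and substitute into x ≡ 5 (mod 8): 9·t ≡ 5 − 3 = 2 (mod 8).
    Reduce coefficients mod 8: 1·t ≡ 2 (mod 8).
    So t ≡ 2 (mod 8).
    Then x = 3 + 9·2 = 21, valid modulo lcm(9, 8) = 72: x ≡ 21 (mod 72).
  Combine with x ≡ 2 (mod 5); new modulus lcm = 360.
    Write x = 21 + 72·t and substitute into x ≡ 2 (mod 5): 72·t ≡ 2 − 21 = -19 (mod 5).
    Reduce coefficients mod 5: 2·t ≡ 1 (mod 5).
    The inverse of 2 mod 5 is 3 (since 2·3 = 6 = 1·5 + 1), so t ≡ 3·1 = 3 ≡ 3 (mod 5).
    Then x = 21 + 72·3 = 237, valid modulo lcm(72, 5) = 360: x ≡ 237 (mod 360).
  Combine with x ≡ 0 (mod 11); new modulus lcm = 3960.
    Write x = 237 + 360·t and substitute into x ≡ 0 (mod 11): 360·t ≡ 0 − 237 = -237 (mod 11).
    Reduce coefficients mod 11: 8·t ≡ 5 (mod 11).
    The inverse of 8 mod 11 is 7 (since 8·7 = 56 = 5·11 + 1), so t ≡ 7·5 = 35 ≡ 2 (mod 11).
    Then x = 237 + 360·2 = 957, valid modulo lcm(360, 11) = 3960: x ≡ 957 (mod 3960).
Verify against each original: 957 mod 9 = 3, 957 mod 8 = 5, 957 mod 5 = 2, 957 mod 11 = 0.

x ≡ 957 (mod 3960).


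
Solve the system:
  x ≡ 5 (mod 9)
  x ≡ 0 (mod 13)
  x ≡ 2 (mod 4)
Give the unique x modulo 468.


Moduli 9, 13, 4 are pairwise coprime; by CRT there is a unique solution modulo M = 9 · 13 · 4 = 468.
Solve pairwise, accumulating the modulus:
  Start with x ≡ 5 (mod 9).
  Combine with x ≡ 0 (mod 13): since gcd(9, 13) = 1, we get a unique residue mod 117.
    Write x = 5 + 9·t and substitute into x ≡ 0 (mod 13): 9·t ≡ 0 − 5 = -5 (mod 13).
    Reduce coefficients mod 13: 9·t ≡ 8 (mod 13).
    The inverse of 9 mod 13 is 3 (since 9·3 = 27 = 2·13 + 1), so t ≡ 3·8 = 24 ≡ 11 (mod 13).
    Then x = 5 + 9·11 = 104, valid modulo lcm(9, 13) = 117: x ≡ 104 (mod 117).
  Combine with x ≡ 2 (mod 4): since gcd(117, 4) = 1, we get a unique residue mod 468.
    Write x = 104 + 117·t and substitute into x ≡ 2 (mod 4): 117·t ≡ 2 − 104 = -102 (mod 4).
    Reduce coefficients mod 4: 1·t ≡ 2 (mod 4).
    So t ≡ 2 (mod 4).
    Then x = 104 + 117·2 = 338, valid modulo lcm(117, 4) = 468: x ≡ 338 (mod 468).
Verify: 338 mod 9 = 5 ✓, 338 mod 13 = 0 ✓, 338 mod 4 = 2 ✓.

x ≡ 338 (mod 468).


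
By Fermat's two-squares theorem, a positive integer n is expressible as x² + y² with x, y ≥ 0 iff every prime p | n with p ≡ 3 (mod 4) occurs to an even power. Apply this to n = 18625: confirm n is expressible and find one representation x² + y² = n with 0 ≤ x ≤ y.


Step 1: Factor n = 18625 = 5^3 · 149.
Step 2: Check the mod-4 condition on each prime factor: 5 ≡ 1 (mod 4), exponent 3; 149 ≡ 1 (mod 4), exponent 1.
All primes ≡ 3 (mod 4) appear to even exponent (or don't appear), so by the two-squares theorem n IS expressible as a sum of two squares.
Step 3: Build a representation. Group n = k² · m with k = 5 and m = 5 · 149 = 745 (a product of primes ≡ 1 (mod 4)); a representation of m scales to one of n via (k·x)² + (k·y)² = k²(x² + y²). Each prime p ≡ 1 (mod 4) is itself a sum of two squares; find a² by testing p − a² for a perfect square:
  5: 5 − 1² = 4 = 2² ⇒ 5 = 1² + 2².
  149: 149 − 1² = 148, 149 − 2² = 145, 149 − 3² = 140, 149 − 4² = 133, 149 − 5² = 124, 149 − 6² = 113, 149 − 7² = 100 = 10² ⇒ 149 = 7² + 10².
  Combine using the Brahmagupta–Fibonacci identity (a² + b²)(c² + d²) = (ac − bd)² + (ad + bc)² = (ac + bd)² + (ad − bc)²:
  5 · 149 = 745: from (1² + 2²)(7² + 10²), take (1·7 − 2·10, 1·10 + 2·7) = (7 − 20, 10 + 14) = (-13, 24); dropping signs (only squares matter) gives (13, 24); check 13² + 24² = 169 + 576 = 745 ✓.
  Scale by k = 5: (5·13, 5·24) = (65, 120).
Step 4: Order so x ≤ y and verify: 65² + 120² = 4225 + 14400 = 18625 = n. ✓

n = 18625 = 65² + 120² (one valid representation with x ≤ y).


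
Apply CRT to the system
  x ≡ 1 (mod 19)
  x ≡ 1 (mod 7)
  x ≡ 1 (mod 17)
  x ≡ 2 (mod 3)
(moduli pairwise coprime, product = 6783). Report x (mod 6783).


Product of moduli M = 19 · 7 · 17 · 3 = 6783.
Merge one congruence at a time:
  Start: x ≡ 1 (mod 19).
  Combine with x ≡ 1 (mod 7); new modulus lcm = 133.
    Write x = 1 + 19·t and substitute into x ≡ 1 (mod 7): 19·t ≡ 1 − 1 = 0 (mod 7).
    Reduce coefficients mod 7: 5·t ≡ 0 (mod 7).
    The inverse of 5 mod 7 is 3 (since 5·3 = 15 = 2·7 + 1), so t ≡ 3·0 = 0 ≡ 0 (mod 7).
    Then x = 1 + 19·0 = 1, valid modulo lcm(19, 7) = 133: x ≡ 1 (mod 133).
  Combine with x ≡ 1 (mod 17); new modulus lcm = 2261.
    Write x = 1 + 133·t and substitute into x ≡ 1 (mod 17): 133·t ≡ 1 − 1 = 0 (mod 17).
    Reduce coefficients mod 17: 14·t ≡ 0 (mod 17).
    The inverse of 14 mod 17 is 11 (since 14·11 = 154 = 9·17 + 1), so t ≡ 11·0 = 0 ≡ 0 (mod 17).
    Then x = 1 + 133·0 = 1, valid modulo lcm(133, 17) = 2261: x ≡ 1 (mod 2261).
  Combine with x ≡ 2 (mod 3); new modulus lcm = 6783.
    Write x = 1 + 2261·t and substitute into x ≡ 2 (mod 3): 2261·t ≡ 2 − 1 = 1 (mod 3).
    Reduce coefficients mod 3: 2·t ≡ 1 (mod 3).
    The inverse of 2 mod 3 is 2 (since 2·2 = 4 = 1·3 + 1), so t ≡ 2·1 = 2 ≡ 2 (mod 3).
    Then x = 1 + 2261·2 = 4523, valid modulo lcm(2261, 3) = 6783: x ≡ 4523 (mod 6783).
Verify against each original: 4523 mod 19 = 1, 4523 mod 7 = 1, 4523 mod 17 = 1, 4523 mod 3 = 2.

x ≡ 4523 (mod 6783).


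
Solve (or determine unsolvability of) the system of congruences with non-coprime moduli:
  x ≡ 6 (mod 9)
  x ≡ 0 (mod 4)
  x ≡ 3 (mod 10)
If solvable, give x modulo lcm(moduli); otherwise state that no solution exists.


Moduli 9, 4, 10 are not pairwise coprime, so CRT works modulo lcm(m_i) when all pairwise compatibility conditions hold.
Pairwise compatibility: gcd(m_i, m_j) must divide a_i - a_j for every pair.
Merge one congruence at a time:
  Start: x ≡ 6 (mod 9).
  Combine with x ≡ 0 (mod 4): gcd(9, 4) = 1; 0 - 6 = -6, which IS divisible by 1, so compatible.
    Write x = 6 + 9·t and substitute into x ≡ 0 (mod 4): 9·t ≡ 0 − 6 = -6 (mod 4).
    Reduce coefficients mod 4: 1·t ≡ 2 (mod 4).
    So t ≡ 2 (mod 4).
    Then x = 6 + 9·2 = 24, valid modulo lcm(9, 4) = 36: x ≡ 24 (mod 36).
  Combine with x ≡ 3 (mod 10): gcd(36, 10) = 2, and 3 - 24 = -21 is NOT divisible by 2.
    ⇒ system is inconsistent (no integer solution).

No solution (the system is inconsistent).


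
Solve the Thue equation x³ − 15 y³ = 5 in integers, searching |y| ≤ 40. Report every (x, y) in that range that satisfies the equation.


The equation is x³ - 15y³ = 5. For fixed y, x³ = 15·y³ + 5, so a solution requires the RHS to be a perfect cube.
Strategy: iterate y from -40 to 40, compute RHS = 15·y³ + 5, and check whether it is a (positive or negative) perfect cube.
Check small values of y:
  y = 0: RHS = 5 is not a perfect cube.
  y = 1: RHS = 20 is not a perfect cube.
  y = -1: RHS = -10 is not a perfect cube.
  y = 2: RHS = 125 = (5)³ ⇒ x = 5 works.
  y = -2: RHS = -115 is not a perfect cube.
  y = 3: RHS = 410 is not a perfect cube.
  y = -3: RHS = -400 is not a perfect cube.
Continuing the search up to |y| = 40 finds no further solutions beyond those listed.
Collected solutions: (5, 2).

Solutions (with |y| ≤ 40): (5, 2).


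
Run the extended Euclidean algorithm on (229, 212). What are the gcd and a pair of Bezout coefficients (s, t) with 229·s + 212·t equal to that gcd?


Euclidean algorithm on (229, 212) — divide until remainder is 0:
  229 = 1 · 212 + 17
  212 = 12 · 17 + 8
  17 = 2 · 8 + 1
  8 = 8 · 1 + 0
gcd(229, 212) = 1.
Track Bezout coefficients alongside the remainders: start with r₀ = 229 = a·1 + b·0 (s = 1, t = 0) and r₁ = 212 = a·0 + b·1 (s = 0, t = 1); each new remainder r_{k+1} = r_{k-1} − q_k·r_k inherits s_{k+1} = s_{k-1} − q_k·s_k, t_{k+1} = t_{k-1} − q_k·t_k, so r_k = a·s_k + b·t_k at every step:
  q = 1: r = 17, s = 1 − 1·0 = 1, t = 0 − 1·1 = -1  (check: 229·1 + 212·(-1) = 17)
  q = 12: r = 8, s = 0 − 12·1 = -12, t = 1 − 12·(-1) = 13  (check: 229·(-12) + 212·13 = 8)
  q = 2: r = 1, s = 1 − 2·(-12) = 25, t = -1 − 2·13 = -27  (check: 229·25 + 212·(-27) = 1)
The row with r = 1 (the gcd) gives the Bezout coefficients s = 25, t = -27.
Result: 229 · (25) + 212 · (-27) = 1.

gcd(229, 212) = 1; s = 25, t = -27 (check: 229·25 + 212·(-27) = 1).


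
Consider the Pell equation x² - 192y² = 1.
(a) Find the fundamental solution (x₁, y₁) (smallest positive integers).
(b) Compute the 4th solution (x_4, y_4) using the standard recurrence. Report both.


Step 1: Find the fundamental solution (x₁, y₁) of x² - 192y² = 1.
  Expand √192 as a continued fraction. a₀ = ⌊√192⌋ = 13; iterate m_{k+1} = d_k·a_k − m_k, d_{k+1} = (192 − m_{k+1}²)/d_k, a_{k+1} = ⌊(a₀ + m_{k+1})/d_{k+1}⌋ (starting m₀ = 0, d₀ = 1), with convergents p_k = a_k·p_{k-1} + p_{k-2}, q_k = a_k·q_{k-1} + q_{k-2} (p₋₁ = 1, q₋₁ = 0):
  k = 0: a₀ = 13; p₀/q₀ = 13/1; p₀² − 192·q₀² = 169 − 192 = -23.
  k = 1: m = 13, d = 23, a = ⌊(13 + 13)/23⌋ = 1; p/q = (1·13 + 1)/(1·1 + 0) = 14/1; p² − 192·q² = 196 − 192 = 4.
  k = 2: m = 10, d = 4, a = ⌊(13 + 10)/4⌋ = 5; p/q = (5·14 + 13)/(5·1 + 1) = 83/6; p² − 192·q² = 6889 − 6912 = -23.
  k = 3: m = 10, d = 23, a = ⌊(13 + 10)/23⌋ = 1; p/q = (1·83 + 14)/(1·6 + 1) = 97/7; p² − 192·q² = 9409 − 9408 = 1.
  The first convergent with p² − 192·q² = 1 gives the fundamental solution (x₁, y₁) = (97, 7).
Step 2: Apply the recurrence (x_{n+1}, y_{n+1}) = (x₁x_n + 192y₁y_n, x₁y_n + y₁x_n) repeatedly.
  From (x_1, y_1) = (97, 7): x_2 = 97·97 + 192·7·7 = 18817; y_2 = 97·7 + 7·97 = 1358.
  From (x_2, y_2) = (18817, 1358): x_3 = 97·18817 + 192·7·1358 = 3650401; y_3 = 97·1358 + 7·18817 = 263445.
  From (x_3, y_3) = (3650401, 263445): x_4 = 97·3650401 + 192·7·263445 = 708158977; y_4 = 97·263445 + 7·3650401 = 51106972.
Step 3: Verify x_4² - 192·y_4² = 501489136705686529 - 501489136705686528 = 1 (should be 1). ✓

(x_1, y_1) = (97, 7); (x_4, y_4) = (708158977, 51106972).


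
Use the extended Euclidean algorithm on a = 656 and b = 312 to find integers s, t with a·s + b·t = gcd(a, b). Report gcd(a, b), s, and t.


Euclidean algorithm on (656, 312) — divide until remainder is 0:
  656 = 2 · 312 + 32
  312 = 9 · 32 + 24
  32 = 1 · 24 + 8
  24 = 3 · 8 + 0
gcd(656, 312) = 8.
Track Bezout coefficients alongside the remainders: start with r₀ = 656 = a·1 + b·0 (s = 1, t = 0) and r₁ = 312 = a·0 + b·1 (s = 0, t = 1); each new remainder r_{k+1} = r_{k-1} − q_k·r_k inherits s_{k+1} = s_{k-1} − q_k·s_k, t_{k+1} = t_{k-1} − q_k·t_k, so r_k = a·s_k + b·t_k at every step:
  q = 2: r = 32, s = 1 − 2·0 = 1, t = 0 − 2·1 = -2  (check: 656·1 + 312·(-2) = 32)
  q = 9: r = 24, s = 0 − 9·1 = -9, t = 1 − 9·(-2) = 19  (check: 656·(-9) + 312·19 = 24)
  q = 1: r = 8, s = 1 − 1·(-9) = 10, t = -2 − 1·19 = -21  (check: 656·10 + 312·(-21) = 8)
The row with r = 8 (the gcd) gives the Bezout coefficients s = 10, t = -21.
Result: 656 · (10) + 312 · (-21) = 8.

gcd(656, 312) = 8; s = 10, t = -21 (check: 656·10 + 312·(-21) = 8).
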